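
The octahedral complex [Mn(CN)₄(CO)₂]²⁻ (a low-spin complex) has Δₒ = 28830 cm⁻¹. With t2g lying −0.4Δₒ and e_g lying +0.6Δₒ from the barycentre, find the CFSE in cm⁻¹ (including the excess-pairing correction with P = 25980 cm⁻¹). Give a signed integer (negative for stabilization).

-5700

Ligand charges: 4×(-1) from CN⁻ and 2×(+0) from CO sum to -4; with overall charge -2, Mn is +2.
Mn is in group 7, so Mn²⁺ is d⁵ (7 − 2 = 5).
Configuration: t2g^5 e_g^0.
CFSE(orbital) = 5×(-0.4Δₒ) + 0×(0.6Δₒ) = -2.0Δₒ; with Δₒ = 28830 cm⁻¹ that is -57660 cm⁻¹.
Pairing penalty: 2 pairs vs 0 in the high-spin reference → 2 extra × P = 51960 cm⁻¹.
Overall CFSE = -57660 + 51960 = -5700 cm⁻¹.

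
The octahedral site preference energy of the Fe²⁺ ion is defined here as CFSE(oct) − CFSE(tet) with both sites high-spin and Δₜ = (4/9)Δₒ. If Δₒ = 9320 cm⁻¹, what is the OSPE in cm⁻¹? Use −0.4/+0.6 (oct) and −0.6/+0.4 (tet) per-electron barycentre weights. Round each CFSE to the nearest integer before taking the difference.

-1243

Group 8 minus oxidation state +2 gives a d⁶ configuration for Fe²⁺.
Octahedral (high-spin): t2g^4 e_g^2, CFSE = 4(−0.4) + 2(+0.6) = -0.4Δₒ = -0.4 × 9320 = -3728 cm⁻¹.
Tetrahedral: e^3 t2^3, CFSE = 3(−0.6) + 3(+0.4) = -0.6Δₜ = -0.6 × (4/9) × 9320 = -2485 cm⁻¹.
OSPE = CFSE(oct) − CFSE(tet) = -3728 − (-2485) = -1243 cm⁻¹.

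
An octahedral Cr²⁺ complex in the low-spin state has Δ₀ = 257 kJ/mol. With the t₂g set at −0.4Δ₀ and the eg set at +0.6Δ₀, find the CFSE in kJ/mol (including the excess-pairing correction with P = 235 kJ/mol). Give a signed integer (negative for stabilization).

Cr²⁺: group 6, so d-count = 6 − 2 = 4.
The d⁴ electrons fill as t₂g⁴ eg⁰.
The orbital stabilization is -1.6Δ₀ = -1.6 × 257 = -411 kJ/mol.
High-spin d⁴ would be t₂g³ eg¹ with 0 pairs; low-spin has 1, so 1 excess pair costs +1P = +235 kJ/mol.
Overall CFSE = -411 + 235 = -176 kJ/mol.

-176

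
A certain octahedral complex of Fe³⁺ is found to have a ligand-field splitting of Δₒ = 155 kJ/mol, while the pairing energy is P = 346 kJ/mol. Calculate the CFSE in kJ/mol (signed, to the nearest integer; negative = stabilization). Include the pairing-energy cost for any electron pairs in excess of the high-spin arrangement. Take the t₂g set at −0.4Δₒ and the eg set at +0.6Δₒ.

0

Fe³⁺: group 8, so d-count = 8 − 3 = 5.
Since Δₒ = 155 kJ/mol < P = 346 kJ/mol, the complex adopts the high-spin configuration.
Configuration: t₂g³ eg².
Orbital CFSE = 0.0Δₒ = 0.0 × 155 = 0 kJ/mol.
High-spin has no excess pairs, so no pairing correction applies.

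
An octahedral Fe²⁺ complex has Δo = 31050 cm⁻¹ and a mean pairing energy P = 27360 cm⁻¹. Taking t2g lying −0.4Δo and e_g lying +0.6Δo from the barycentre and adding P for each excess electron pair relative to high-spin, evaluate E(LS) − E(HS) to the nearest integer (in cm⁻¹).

Group 8 minus oxidation state +2 gives a d⁶ configuration for Fe²⁺.
High-spin d⁶ fills as t2g^4 e_g^2 with CFSE 4(−0.4) + 2(+0.6) = -0.4Δo = -12420 cm⁻¹.
For low-spin the configuration is t2g^6 e_g^0: orbital energy -2.4 × 31050 = -74520 cm⁻¹, and 2 additional pairs relative to high-spin add 54720 cm⁻¹, giving -19800 cm⁻¹.
Thus E(LS) − E(HS) = -7380 cm⁻¹.

-7380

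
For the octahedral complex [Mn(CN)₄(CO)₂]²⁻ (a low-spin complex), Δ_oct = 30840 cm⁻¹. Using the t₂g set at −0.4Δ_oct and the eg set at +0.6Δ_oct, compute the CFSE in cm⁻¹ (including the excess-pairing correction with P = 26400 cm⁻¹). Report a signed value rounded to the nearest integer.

-8880

Ligand charges: 4×(-1) from CN⁻ and 2×(+0) from CO sum to -4; with overall charge -2, Mn is +2.
Group 7 minus oxidation state +2 gives a d⁵ configuration for Mn²⁺.
Configuration: t₂g⁵ eg⁰.
CFSE(orbital) = 5×(-0.4Δ_oct) + 0×(0.6Δ_oct) = -2.0Δ_oct; with Δ_oct = 30840 cm⁻¹ that is -61680 cm⁻¹.
High-spin d⁵ would be t₂g³ eg² with 0 pairs; low-spin has 2, so 2 excess pairs cost +2P = +52800 cm⁻¹.
Net CFSE = -61680 + 52800 = -8880 cm⁻¹.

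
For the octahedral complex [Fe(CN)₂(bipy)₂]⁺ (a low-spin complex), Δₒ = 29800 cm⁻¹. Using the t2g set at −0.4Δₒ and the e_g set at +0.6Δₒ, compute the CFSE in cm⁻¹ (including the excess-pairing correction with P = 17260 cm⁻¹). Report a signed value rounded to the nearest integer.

-25080

Ligand charges: 2×(-1) from CN⁻ and 2×(+0) from bipy sum to -2; with overall charge +1, Fe is +3.
Group 8 minus oxidation state +3 gives a d⁵ configuration for Fe³⁺.
Electron filling gives t2g^5 e_g^0.
Orbital CFSE = 5(-0.4) + 0(0.6) = -2.0Δₒ = -2.0 × 29800 = -59600 cm⁻¹.
Pairing penalty: 2 pairs vs 0 in the high-spin reference → 2 extra × P = 34520 cm⁻¹.
Combining: -59600 + 34520 = -25080 cm⁻¹.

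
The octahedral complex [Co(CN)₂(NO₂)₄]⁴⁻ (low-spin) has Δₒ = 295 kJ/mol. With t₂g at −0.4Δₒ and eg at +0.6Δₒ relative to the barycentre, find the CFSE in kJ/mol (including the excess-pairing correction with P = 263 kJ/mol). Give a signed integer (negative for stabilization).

-268

Ligand charges: 2×(-1) from CN⁻ and 4×(-1) from NO₂⁻ sum to -6; with overall charge -4, Co is +2.
Group 9 minus oxidation state +2 gives a d⁷ configuration for Co²⁺.
Configuration: t₂g⁶ eg¹.
CFSE(orbital) = 6×(-0.4Δₒ) + 1×(0.6Δₒ) = -1.8Δₒ; with Δₒ = 295 kJ/mol that is -531 kJ/mol.
Pairing penalty: 3 pairs vs 2 in the high-spin reference → 1 extra × P = 263 kJ/mol.
Overall CFSE = -531 + 263 = -268 kJ/mol.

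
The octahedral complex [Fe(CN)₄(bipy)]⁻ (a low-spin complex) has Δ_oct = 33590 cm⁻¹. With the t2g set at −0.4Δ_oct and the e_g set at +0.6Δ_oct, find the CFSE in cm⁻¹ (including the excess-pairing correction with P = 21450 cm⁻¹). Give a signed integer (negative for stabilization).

-24280

Ligand charges: 4×(-1) from CN⁻ and 1×(+0) from bipy sum to -4; with overall charge -1, Fe is +3.
Fe sits in group 8; removing 3 electrons leaves Fe³⁺ with 8 − 3 = 5 d electrons.
The d⁵ electrons fill as t2g^5 e_g^0.
The orbital stabilization is -2.0Δ_oct = -2.0 × 33590 = -67180 cm⁻¹.
High-spin d⁵ would be t2g^3 e_g^2 with 0 pairs; low-spin has 2, so 2 excess pairs cost +2P = +42900 cm⁻¹.
Net CFSE = -67180 + 42900 = -24280 cm⁻¹.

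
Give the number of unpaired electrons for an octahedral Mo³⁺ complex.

3

Mo³⁺: group 6, so d-count = 6 − 3 = 3.
For octahedral d³ the high- and low-spin configurations coincide.
Configuration: t₂g³ eg⁰, giving 3 unpaired electrons.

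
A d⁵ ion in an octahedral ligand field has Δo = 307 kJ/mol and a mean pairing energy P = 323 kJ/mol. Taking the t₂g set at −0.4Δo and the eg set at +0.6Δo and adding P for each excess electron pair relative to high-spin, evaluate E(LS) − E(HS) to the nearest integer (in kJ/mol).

32

High-spin: t₂g³ eg², CFSE = 0.0Δo = 0 kJ/mol.
For low-spin the configuration is t₂g⁵ eg⁰: orbital energy -2.0 × 307 = -614 kJ/mol, and 2 additional pairs relative to high-spin add 646 kJ/mol, giving 32 kJ/mol.
Thus E(LS) − E(HS) = 32 kJ/mol.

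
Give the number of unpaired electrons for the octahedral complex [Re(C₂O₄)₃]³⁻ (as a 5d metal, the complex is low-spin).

Each C₂O₄²⁻ contributes -2; 3 × (-2) = -6. With overall charge -3, Re is in the +3 oxidation state.
Re sits in group 7; removing 3 electrons leaves Re³⁺ with 7 − 3 = 4 d electrons.
Configuration: t₂g⁴ eg⁰, giving 2 unpaired electrons.

2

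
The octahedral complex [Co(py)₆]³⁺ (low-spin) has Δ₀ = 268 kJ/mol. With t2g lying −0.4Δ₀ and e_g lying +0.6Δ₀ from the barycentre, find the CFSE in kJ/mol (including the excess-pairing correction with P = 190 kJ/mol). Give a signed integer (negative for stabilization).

-263

py is neutral, so the +3 overall charge sits on Co: oxidation state +3.
Co is in group 9, so Co³⁺ is d⁶ (9 − 3 = 6).
The d⁶ electrons fill as t2g^6 e_g^0.
Orbital CFSE = 6(-0.4) + 0(0.6) = -2.4Δ₀ = -2.4 × 268 = -643 kJ/mol.
Pairing penalty: 3 pairs vs 1 in the high-spin reference → 2 extra × P = 380 kJ/mol.
Net CFSE = -643 + 380 = -263 kJ/mol.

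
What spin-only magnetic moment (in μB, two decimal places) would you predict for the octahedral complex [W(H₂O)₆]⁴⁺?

H₂O is neutral, so the +4 overall charge sits on W: oxidation state +4.
W sits in group 6; removing 4 electrons leaves W⁴⁺ with 6 − 4 = 2 d electrons.
Configuration: t₂g² eg⁰ → 2 unpaired electrons.
μ(spin-only) = √[2(2+2)] = √8 ≈ 2.83 μB.

2.83 μB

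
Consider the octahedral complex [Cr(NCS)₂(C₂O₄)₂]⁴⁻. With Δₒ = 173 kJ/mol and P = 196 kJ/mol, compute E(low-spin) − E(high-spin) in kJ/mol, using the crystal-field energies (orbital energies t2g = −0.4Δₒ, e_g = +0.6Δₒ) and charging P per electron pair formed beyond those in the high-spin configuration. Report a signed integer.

Ligand charges: 2×(-1) from NCS⁻ and 2×(-2) from C₂O₄²⁻ sum to -6; with overall charge -4, Cr is +2.
Cr is in group 6, so Cr²⁺ is d⁴ (6 − 2 = 4).
In the high-spin limit (t2g^3 e_g^1) the orbital term is -0.6Δₒ = -104 kJ/mol, with no excess pairing.
For low-spin the configuration is t2g^4 e_g^0: orbital energy -1.6 × 173 = -277 kJ/mol, and 1 additional pair relative to high-spin adds 196 kJ/mol, giving -81 kJ/mol.
The difference is -81 − (-104) = 23 kJ/mol, so high-spin lies lower.

23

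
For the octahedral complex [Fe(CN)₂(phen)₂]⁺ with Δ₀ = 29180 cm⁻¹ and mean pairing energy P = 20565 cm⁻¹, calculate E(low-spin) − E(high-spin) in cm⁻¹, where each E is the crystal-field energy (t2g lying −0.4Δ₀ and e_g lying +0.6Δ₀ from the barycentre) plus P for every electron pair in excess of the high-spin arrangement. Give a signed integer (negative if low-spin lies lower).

-17230

Ligand charges: 2×(-1) from CN⁻ and 2×(+0) from phen sum to -2; with overall charge +1, Fe is +3.
Fe is in group 8, so Fe³⁺ is d⁵ (8 − 3 = 5).
In the high-spin limit (t2g^3 e_g^2) the orbital term is 0.0Δ₀ = 0 cm⁻¹, with no excess pairing.
Low-spin: t2g^5 e_g^0, orbital CFSE = -2.0Δ₀ = -58360 cm⁻¹; plus 2 excess pairs × P = +41130 cm⁻¹; total -17230 cm⁻¹.
Thus E(LS) − E(HS) = -17230 cm⁻¹.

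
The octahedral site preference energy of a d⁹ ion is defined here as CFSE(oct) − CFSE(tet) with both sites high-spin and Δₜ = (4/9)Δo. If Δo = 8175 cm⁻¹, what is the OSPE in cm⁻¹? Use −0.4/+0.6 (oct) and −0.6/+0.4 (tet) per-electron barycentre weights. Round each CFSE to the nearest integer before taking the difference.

Octahedral high-spin t2g^6 e_g^3: CFSE = -0.6 × 8175 = -4905 cm⁻¹.
Tetrahedral: e^4 t2^5, CFSE = 4(−0.6) + 5(+0.4) = -0.4Δₜ = -0.4 × (4/9) × 8175 = -1453 cm⁻¹.
OSPE = -4905 − (-1453) = -3452 cm⁻¹.

-3452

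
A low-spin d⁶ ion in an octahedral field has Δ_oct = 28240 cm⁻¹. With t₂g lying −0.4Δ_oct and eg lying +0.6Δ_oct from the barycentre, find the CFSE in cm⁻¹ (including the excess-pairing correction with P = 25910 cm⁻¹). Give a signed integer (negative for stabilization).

-15956

Configuration: t₂g⁶ eg⁰.
The orbital stabilization is -2.4Δ_oct = -2.4 × 28240 = -67776 cm⁻¹.
Relative to high-spin t₂g⁴ eg² (1 paired), the low-spin configuration has 2 additional pairs, contributing +2 × 25910 = +51820 cm⁻¹.
Combining: -67776 + 51820 = -15956 cm⁻¹.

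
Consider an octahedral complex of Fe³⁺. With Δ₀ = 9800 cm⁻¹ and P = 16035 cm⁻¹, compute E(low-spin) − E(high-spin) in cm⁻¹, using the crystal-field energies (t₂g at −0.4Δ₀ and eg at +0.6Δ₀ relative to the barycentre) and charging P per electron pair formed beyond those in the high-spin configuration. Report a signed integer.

Fe³⁺: group 8, so d-count = 8 − 3 = 5.
High-spin: t₂g³ eg², CFSE = 0.0Δ₀ = 0 cm⁻¹.
Low-spin t₂g⁵ eg⁰ gives -2.0Δ₀ = -19600 cm⁻¹, but forming 2 extra pairs costs 2P = 32070 cm⁻¹, so E(LS) = -19600 + 32070 = 12470 cm⁻¹.
The difference is 12470 − (0) = 12470 cm⁻¹, so high-spin lies lower.

12470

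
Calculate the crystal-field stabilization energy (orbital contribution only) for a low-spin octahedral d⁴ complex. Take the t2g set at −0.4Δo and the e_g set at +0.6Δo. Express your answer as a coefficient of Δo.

-1.6 Δo

Configuration: t2g^4 e_g^0.
CFSE = 4(-0.4Δo) + 0(0.6Δo) = -1.6Δo + 0.0Δo = -1.6Δo.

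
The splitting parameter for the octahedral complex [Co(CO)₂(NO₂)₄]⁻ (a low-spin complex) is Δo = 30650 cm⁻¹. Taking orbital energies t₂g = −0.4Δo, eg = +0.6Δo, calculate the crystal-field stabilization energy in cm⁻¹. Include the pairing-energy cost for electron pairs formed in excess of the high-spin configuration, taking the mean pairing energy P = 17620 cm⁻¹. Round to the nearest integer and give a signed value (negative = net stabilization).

Ligand charges: 2×(+0) from CO and 4×(-1) from NO₂⁻ sum to -4; with overall charge -1, Co is +3.
Co sits in group 9; removing 3 electrons leaves Co³⁺ with 9 − 3 = 6 d electrons.
Electron filling gives t₂g⁶ eg⁰.
CFSE(orbital) = 6×(-0.4Δo) + 0×(0.6Δo) = -2.4Δo; with Δo = 30650 cm⁻¹ that is -73560 cm⁻¹.
High-spin d⁶ would be t₂g⁴ eg² with 1 pair; low-spin has 3, so 2 excess pairs cost +2P = +35240 cm⁻¹.
Combining: -73560 + 35240 = -38320 cm⁻¹.

-38320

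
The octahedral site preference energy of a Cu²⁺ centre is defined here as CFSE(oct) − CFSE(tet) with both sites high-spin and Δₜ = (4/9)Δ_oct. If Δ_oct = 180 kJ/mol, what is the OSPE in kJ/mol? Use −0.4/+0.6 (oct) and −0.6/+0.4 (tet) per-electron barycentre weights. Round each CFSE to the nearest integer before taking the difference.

Cu²⁺: group 11, so d-count = 11 − 2 = 9.
In an octahedral site d⁹ (HS) is t₂g⁶ eg³, giving CFSE(oct) = -0.6Δ_oct = -108 kJ/mol.
Tetrahedral: e⁴ t₂⁵, CFSE = 4(−0.6) + 5(+0.4) = -0.4Δₜ = -0.4 × (4/9) × 180 = -32 kJ/mol.
OSPE = -108 − (-32) = -76 kJ/mol.

-76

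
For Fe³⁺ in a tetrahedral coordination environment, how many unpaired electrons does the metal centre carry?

Group 8 minus oxidation state +3 gives a d⁵ configuration for Fe³⁺.
Tetrahedral splitting is small, so the complex is high-spin.
Configuration: e^2 t2^3, giving 5 unpaired electrons.

5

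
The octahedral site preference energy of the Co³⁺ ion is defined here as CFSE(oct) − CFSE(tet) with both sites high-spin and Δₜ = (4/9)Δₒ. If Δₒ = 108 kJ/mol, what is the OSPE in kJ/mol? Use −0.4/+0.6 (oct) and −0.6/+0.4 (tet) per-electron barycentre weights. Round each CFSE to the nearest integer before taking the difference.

Co is in group 9, so Co³⁺ is d⁶ (9 − 3 = 6).
In an octahedral site d⁶ (HS) is t2g^4 e_g^2, giving CFSE(oct) = -0.4Δₒ = -43 kJ/mol.
Tetrahedral: e^3 t2^3, CFSE = 3(−0.6) + 3(+0.4) = -0.6Δₜ = -0.6 × (4/9) × 108 = -29 kJ/mol.
OSPE = CFSE(oct) − CFSE(tet) = -43 − (-29) = -14 kJ/mol.

-14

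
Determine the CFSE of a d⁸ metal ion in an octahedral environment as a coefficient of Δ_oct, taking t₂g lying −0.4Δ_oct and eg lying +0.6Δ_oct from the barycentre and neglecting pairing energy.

For octahedral d⁸ the high- and low-spin configurations coincide.
Configuration: t₂g⁶ eg².
CFSE = 6(-0.4Δ_oct) + 2(0.6Δ_oct) = -2.4Δ_oct + 1.2Δ_oct = -1.2Δ_oct.

-1.2 Δ_oct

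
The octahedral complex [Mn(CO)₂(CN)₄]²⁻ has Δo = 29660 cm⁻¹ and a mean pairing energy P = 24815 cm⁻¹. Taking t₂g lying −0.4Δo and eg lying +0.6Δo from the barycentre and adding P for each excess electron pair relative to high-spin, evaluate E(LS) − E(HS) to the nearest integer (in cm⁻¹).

Ligand charges: 2×(+0) from CO and 4×(-1) from CN⁻ sum to -4; with overall charge -2, Mn is +2.
Mn²⁺: group 7, so d-count = 7 − 2 = 5.
In the high-spin limit (t₂g³ eg²) the orbital term is 0.0Δo = 0 cm⁻¹, with no excess pairing.
Low-spin: t₂g⁵ eg⁰, orbital CFSE = -2.0Δo = -59320 cm⁻¹; plus 2 excess pairs × P = +49630 cm⁻¹; total -9690 cm⁻¹.
The difference is -9690 − (0) = -9690 cm⁻¹, so low-spin lies lower.

-9690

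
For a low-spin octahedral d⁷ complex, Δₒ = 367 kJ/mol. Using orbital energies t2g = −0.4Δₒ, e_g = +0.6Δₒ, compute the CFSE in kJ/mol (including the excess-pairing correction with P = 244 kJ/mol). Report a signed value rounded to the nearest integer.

-417

Configuration: t2g^6 e_g^1.
The orbital stabilization is -1.8Δₒ = -1.8 × 367 = -661 kJ/mol.
High-spin d⁷ would be t2g^5 e_g^2 with 2 pairs; low-spin has 3, so 1 excess pair costs +1P = +244 kJ/mol.
Overall CFSE = -661 + 244 = -417 kJ/mol.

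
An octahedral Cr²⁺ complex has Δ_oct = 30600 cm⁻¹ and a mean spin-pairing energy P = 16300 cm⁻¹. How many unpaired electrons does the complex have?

2

Group 6 minus oxidation state +2 gives a d⁴ configuration for Cr²⁺.
With Δ_oct > P the complex is low-spin.
Configuration: t₂g⁴ eg⁰.
Unpaired electrons: 2.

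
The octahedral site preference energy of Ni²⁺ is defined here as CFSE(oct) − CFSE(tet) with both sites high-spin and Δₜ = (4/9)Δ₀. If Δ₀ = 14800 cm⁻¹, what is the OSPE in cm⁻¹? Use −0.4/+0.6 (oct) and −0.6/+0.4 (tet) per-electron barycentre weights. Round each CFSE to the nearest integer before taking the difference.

Ni sits in group 10; removing 2 electrons leaves Ni²⁺ with 10 − 2 = 8 d electrons.
In an octahedral site d⁸ (HS) is t₂g⁶ eg², giving CFSE(oct) = -1.2Δ₀ = -17760 cm⁻¹.
In a tetrahedral site the filling is e⁴ t₂⁴: CFSE(tet) = -0.8Δₜ = -0.8 × (4/9)(14800) = -5262 cm⁻¹.
Subtracting, OSPE = -17760 − (-5262) = -12498 cm⁻¹.

-12498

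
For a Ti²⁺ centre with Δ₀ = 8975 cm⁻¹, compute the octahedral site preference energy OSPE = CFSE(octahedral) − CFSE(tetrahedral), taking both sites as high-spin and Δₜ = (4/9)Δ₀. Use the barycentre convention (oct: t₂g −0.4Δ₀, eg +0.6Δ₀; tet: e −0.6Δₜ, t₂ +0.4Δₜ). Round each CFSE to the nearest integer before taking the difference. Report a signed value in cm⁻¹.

Ti²⁺: group 4, so d-count = 4 − 2 = 2.
In an octahedral site d² (HS) is t₂g² eg⁰, giving CFSE(oct) = -0.8Δ₀ = -7180 cm⁻¹.
In a tetrahedral site the filling is e² t₂⁰: CFSE(tet) = -1.2Δₜ = -1.2 × (4/9)(8975) = -4787 cm⁻¹.
Subtracting, OSPE = -7180 − (-4787) = -2393 cm⁻¹.

-2393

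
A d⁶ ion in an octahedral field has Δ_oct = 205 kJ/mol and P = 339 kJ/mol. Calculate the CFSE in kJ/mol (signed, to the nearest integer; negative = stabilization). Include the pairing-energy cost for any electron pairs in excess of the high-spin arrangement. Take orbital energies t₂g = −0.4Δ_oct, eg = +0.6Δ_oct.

Here Δ_oct < P (205 < 339), so the high-spin state is favoured.
That gives t₂g⁴ eg².
Orbital CFSE = -0.4Δ_oct = -0.4 × 205 = -82 kJ/mol.
High-spin has no excess pairs, so no pairing correction applies.

-82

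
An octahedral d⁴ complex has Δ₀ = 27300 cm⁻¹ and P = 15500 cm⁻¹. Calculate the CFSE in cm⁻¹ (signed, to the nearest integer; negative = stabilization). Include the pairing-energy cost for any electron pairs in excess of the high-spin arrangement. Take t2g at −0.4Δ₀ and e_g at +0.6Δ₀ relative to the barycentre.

Δ₀ > P, so pairing is preferred: the ground state is low-spin.
Filling d⁴ accordingly: t2g^4 e_g^0.
Orbital CFSE = -1.6Δ₀ = -1.6 × 27300 = -43680 cm⁻¹.
Excess pairs vs high-spin: 1 − 0 = 1; pairing cost = +15500 cm⁻¹.
Net CFSE = -43680 + 15500 = -28180 cm⁻¹.

-28180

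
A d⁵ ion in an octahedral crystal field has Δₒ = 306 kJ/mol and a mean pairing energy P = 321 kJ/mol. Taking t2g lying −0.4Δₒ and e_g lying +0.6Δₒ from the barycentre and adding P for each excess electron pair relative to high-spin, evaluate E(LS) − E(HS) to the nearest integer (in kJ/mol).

30

High-spin d⁵ fills as t2g^3 e_g^2 with CFSE 3(−0.4) + 2(+0.6) = 0.0Δₒ = 0 kJ/mol.
Low-spin: t2g^5 e_g^0, orbital CFSE = -2.0Δₒ = -612 kJ/mol; plus 2 excess pairs × P = +642 kJ/mol; total 30 kJ/mol.
The difference is 30 − (0) = 30 kJ/mol, so high-spin lies lower.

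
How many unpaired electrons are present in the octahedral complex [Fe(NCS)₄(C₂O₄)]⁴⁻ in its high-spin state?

Ligand charges: 4×(-1) from NCS⁻ and 1×(-2) from C₂O₄²⁻ sum to -6; with overall charge -4, Fe is +2.
Group 8 minus oxidation state +2 gives a d⁶ configuration for Fe²⁺.
Configuration: t2g^4 e_g^2, giving 4 unpaired electrons.

4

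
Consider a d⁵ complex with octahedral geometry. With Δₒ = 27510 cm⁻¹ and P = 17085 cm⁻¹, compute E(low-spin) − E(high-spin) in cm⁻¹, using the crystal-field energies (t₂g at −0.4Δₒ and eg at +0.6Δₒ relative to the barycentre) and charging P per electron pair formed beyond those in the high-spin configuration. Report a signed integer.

High-spin: t₂g³ eg², CFSE = 0.0Δₒ = 0 cm⁻¹.
For low-spin the configuration is t₂g⁵ eg⁰: orbital energy -2.0 × 27510 = -55020 cm⁻¹, and 2 additional pairs relative to high-spin add 34170 cm⁻¹, giving -20850 cm⁻¹.
E(LS) − E(HS) = -20850 − (0) = -20850 cm⁻¹.

-20850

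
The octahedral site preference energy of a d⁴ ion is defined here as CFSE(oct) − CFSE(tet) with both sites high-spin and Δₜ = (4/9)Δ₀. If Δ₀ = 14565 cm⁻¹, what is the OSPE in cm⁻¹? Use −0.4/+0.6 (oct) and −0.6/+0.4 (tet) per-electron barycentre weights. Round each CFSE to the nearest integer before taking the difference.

In an octahedral site d⁴ (HS) is t2g^3 e_g^1, giving CFSE(oct) = -0.6Δ₀ = -8739 cm⁻¹.
In a tetrahedral site the filling is e^2 t2^2: CFSE(tet) = -0.4Δₜ = -0.4 × (4/9)(14565) = -2589 cm⁻¹.
OSPE = CFSE(oct) − CFSE(tet) = -8739 − (-2589) = -6150 cm⁻¹.

-6150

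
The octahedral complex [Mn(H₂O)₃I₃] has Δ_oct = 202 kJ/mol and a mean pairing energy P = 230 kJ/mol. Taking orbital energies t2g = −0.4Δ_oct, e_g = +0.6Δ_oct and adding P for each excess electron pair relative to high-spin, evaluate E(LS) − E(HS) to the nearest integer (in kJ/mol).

Ligand charges: 3×(+0) from H₂O and 3×(-1) from I⁻ sum to -3; with overall charge +0, Mn is +3.
Group 7 minus oxidation state +3 gives a d⁴ configuration for Mn³⁺.
High-spin d⁴ fills as t2g^3 e_g^1 with CFSE 3(−0.4) + 1(+0.6) = -0.6Δ_oct = -121 kJ/mol.
For low-spin the configuration is t2g^4 e_g^0: orbital energy -1.6 × 202 = -323 kJ/mol, and 1 additional pair relative to high-spin adds 230 kJ/mol, giving -93 kJ/mol.
E(LS) − E(HS) = -93 − (-121) = 28 kJ/mol.

28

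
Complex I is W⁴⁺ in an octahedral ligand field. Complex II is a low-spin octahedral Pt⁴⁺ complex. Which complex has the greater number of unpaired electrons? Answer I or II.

I: W⁴⁺: group 6, so d-count = 6 − 4 = 2; For octahedral d² the high- and low-spin configurations coincide; t₂g² eg⁰ → 2 unpaired.
II: Group 10 minus oxidation state +4 gives a d⁶ configuration for Pt⁴⁺; t₂g⁶ eg⁰ → 0 unpaired.
So I has more unpaired electrons.

I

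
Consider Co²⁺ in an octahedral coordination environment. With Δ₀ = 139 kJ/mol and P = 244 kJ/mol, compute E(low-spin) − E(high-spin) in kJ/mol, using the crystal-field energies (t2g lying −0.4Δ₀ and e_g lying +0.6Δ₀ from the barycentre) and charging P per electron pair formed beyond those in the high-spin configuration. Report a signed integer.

105

Co sits in group 9; removing 2 electrons leaves Co²⁺ with 9 − 2 = 7 d electrons.
High-spin d⁷ fills as t2g^5 e_g^2 with CFSE 5(−0.4) + 2(+0.6) = -0.8Δ₀ = -111 kJ/mol.
For low-spin the configuration is t2g^6 e_g^1: orbital energy -1.8 × 139 = -250 kJ/mol, and 1 additional pair relative to high-spin adds 244 kJ/mol, giving -6 kJ/mol.
E(LS) − E(HS) = -6 − (-111) = 105 kJ/mol.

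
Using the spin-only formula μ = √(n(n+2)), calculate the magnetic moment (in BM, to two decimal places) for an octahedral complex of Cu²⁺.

1.73 BM

Cu is in group 11, so Cu²⁺ is d⁹ (11 − 2 = 9).
Configuration: t2g^6 e_g^3 → 1 unpaired electron.
μ(spin-only) = √[1(1+2)] = √3 ≈ 1.73 BM.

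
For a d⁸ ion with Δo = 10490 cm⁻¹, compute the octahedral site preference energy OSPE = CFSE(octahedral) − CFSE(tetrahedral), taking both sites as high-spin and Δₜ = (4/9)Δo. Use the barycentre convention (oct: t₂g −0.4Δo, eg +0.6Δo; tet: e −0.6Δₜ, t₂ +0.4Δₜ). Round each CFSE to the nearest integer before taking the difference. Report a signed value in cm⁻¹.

In an octahedral site d⁸ (HS) is t2g^6 e_g^2, giving CFSE(oct) = -1.2Δo = -12588 cm⁻¹.
Tetrahedral e^4 t2^4 gives -0.8Δₜ = -0.8 × (4/9) × 10490 = -3730 cm⁻¹.
Subtracting, OSPE = -12588 − (-3730) = -8858 cm⁻¹.

-8858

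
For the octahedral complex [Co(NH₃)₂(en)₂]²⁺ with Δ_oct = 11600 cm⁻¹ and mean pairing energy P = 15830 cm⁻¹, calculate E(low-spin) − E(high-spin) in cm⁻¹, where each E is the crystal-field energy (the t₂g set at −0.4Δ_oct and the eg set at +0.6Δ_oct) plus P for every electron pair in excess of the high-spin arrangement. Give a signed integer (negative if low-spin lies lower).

Ligand charges: 2×(+0) from NH₃ and 2×(+0) from en sum to +0; with overall charge +2, Co is +2.
Group 9 minus oxidation state +2 gives a d⁷ configuration for Co²⁺.
High-spin d⁷ fills as t₂g⁵ eg² with CFSE 5(−0.4) + 2(+0.6) = -0.8Δ_oct = -9280 cm⁻¹.
Low-spin t₂g⁶ eg¹ gives -1.8Δ_oct = -20880 cm⁻¹, but forming 1 extra pair costs 1P = 15830 cm⁻¹, so E(LS) = -20880 + 15830 = -5050 cm⁻¹.
E(LS) − E(HS) = -5050 − (-9280) = 4230 cm⁻¹.

4230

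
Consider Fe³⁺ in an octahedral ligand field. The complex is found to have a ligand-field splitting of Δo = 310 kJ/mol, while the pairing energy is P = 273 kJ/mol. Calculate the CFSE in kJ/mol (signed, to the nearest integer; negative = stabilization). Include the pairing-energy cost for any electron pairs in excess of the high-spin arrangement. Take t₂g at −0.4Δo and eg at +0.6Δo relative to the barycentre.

Fe is in group 8, so Fe³⁺ is d⁵ (8 − 3 = 5).
With Δo > P the complex is low-spin.
Filling d⁵ accordingly: t₂g⁵ eg⁰.
Orbital CFSE = -2.0Δo = -2.0 × 310 = -620 kJ/mol.
Excess pairs vs high-spin: 2 − 0 = 2; pairing cost = +546 kJ/mol.
Net CFSE = -620 + 546 = -74 kJ/mol.

-74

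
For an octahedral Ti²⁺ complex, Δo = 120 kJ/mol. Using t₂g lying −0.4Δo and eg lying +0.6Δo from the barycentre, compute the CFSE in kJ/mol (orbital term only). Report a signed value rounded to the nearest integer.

Ti is in group 4, so Ti²⁺ is d² (4 − 2 = 2).
Electron filling gives t₂g² eg⁰.
Orbital CFSE = 2(-0.4) + 0(0.6) = -0.8Δo = -0.8 × 120 = -96 kJ/mol.

-96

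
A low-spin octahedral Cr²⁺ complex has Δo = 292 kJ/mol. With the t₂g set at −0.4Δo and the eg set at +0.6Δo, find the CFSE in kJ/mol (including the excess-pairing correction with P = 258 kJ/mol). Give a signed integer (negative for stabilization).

Cr is in group 6, so Cr²⁺ is d⁴ (6 − 2 = 4).
Electron filling gives t₂g⁴ eg⁰.
CFSE(orbital) = 4×(-0.4Δo) + 0×(0.6Δo) = -1.6Δo; with Δo = 292 kJ/mol that is -467 kJ/mol.
Relative to high-spin t₂g³ eg¹ (0 paired), the low-spin configuration has 1 additional pair, contributing +1 × 258 = +258 kJ/mol.
Combining: -467 + 258 = -209 kJ/mol.

-209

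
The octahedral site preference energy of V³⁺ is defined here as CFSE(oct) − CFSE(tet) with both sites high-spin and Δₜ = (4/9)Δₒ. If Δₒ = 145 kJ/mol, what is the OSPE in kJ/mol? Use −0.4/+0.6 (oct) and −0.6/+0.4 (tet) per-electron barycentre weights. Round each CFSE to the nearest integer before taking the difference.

-39

V sits in group 5; removing 3 electrons leaves V³⁺ with 5 − 3 = 2 d electrons.
In an octahedral site d² (HS) is t₂g² eg⁰, giving CFSE(oct) = -0.8Δₒ = -116 kJ/mol.
Tetrahedral e² t₂⁰ gives -1.2Δₜ = -1.2 × (4/9) × 145 = -77 kJ/mol.
OSPE = CFSE(oct) − CFSE(tet) = -116 − (-77) = -39 kJ/mol.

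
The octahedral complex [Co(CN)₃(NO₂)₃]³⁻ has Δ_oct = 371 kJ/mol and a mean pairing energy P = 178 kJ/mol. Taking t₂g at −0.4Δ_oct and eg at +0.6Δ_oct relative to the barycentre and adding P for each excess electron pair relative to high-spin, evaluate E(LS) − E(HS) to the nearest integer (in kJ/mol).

Ligand charges: 3×(-1) from CN⁻ and 3×(-1) from NO₂⁻ sum to -6; with overall charge -3, Co is +3.
Group 9 minus oxidation state +3 gives a d⁶ configuration for Co³⁺.
In the high-spin limit (t₂g⁴ eg²) the orbital term is -0.4Δ_oct = -148 kJ/mol, with no excess pairing.
Low-spin: t₂g⁶ eg⁰, orbital CFSE = -2.4Δ_oct = -890 kJ/mol; plus 2 excess pairs × P = +356 kJ/mol; total -534 kJ/mol.
Thus E(LS) − E(HS) = -386 kJ/mol.

-386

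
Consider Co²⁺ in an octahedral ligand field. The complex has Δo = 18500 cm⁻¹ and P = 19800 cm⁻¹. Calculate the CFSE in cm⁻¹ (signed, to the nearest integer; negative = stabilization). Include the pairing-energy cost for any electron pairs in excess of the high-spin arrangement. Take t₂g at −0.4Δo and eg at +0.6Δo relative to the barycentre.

Co²⁺: group 9, so d-count = 9 − 2 = 7.
Δo < P, so pairing is avoided: the ground state is high-spin.
Filling d⁷ accordingly: t₂g⁵ eg².
Orbital CFSE = -0.8Δo = -0.8 × 18500 = -14800 cm⁻¹.
High-spin has no excess pairs, so no pairing correction applies.

-14800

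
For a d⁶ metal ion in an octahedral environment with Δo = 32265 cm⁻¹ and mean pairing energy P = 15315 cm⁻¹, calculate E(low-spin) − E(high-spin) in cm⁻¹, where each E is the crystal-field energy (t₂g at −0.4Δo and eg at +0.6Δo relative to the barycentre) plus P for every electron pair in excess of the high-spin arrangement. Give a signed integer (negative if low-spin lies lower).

-33900

In the high-spin limit (t₂g⁴ eg²) the orbital term is -0.4Δo = -12906 cm⁻¹, with no excess pairing.
Low-spin t₂g⁶ eg⁰ gives -2.4Δo = -77436 cm⁻¹, but forming 2 extra pairs costs 2P = 30630 cm⁻¹, so E(LS) = -77436 + 30630 = -46806 cm⁻¹.
Thus E(LS) − E(HS) = -33900 cm⁻¹.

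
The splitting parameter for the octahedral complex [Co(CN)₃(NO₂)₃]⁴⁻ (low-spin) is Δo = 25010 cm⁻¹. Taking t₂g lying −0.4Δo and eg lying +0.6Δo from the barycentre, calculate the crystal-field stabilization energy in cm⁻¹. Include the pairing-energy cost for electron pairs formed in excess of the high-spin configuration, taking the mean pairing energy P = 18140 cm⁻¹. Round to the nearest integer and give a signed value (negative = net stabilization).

Ligand charges: 3×(-1) from CN⁻ and 3×(-1) from NO₂⁻ sum to -6; with overall charge -4, Co is +2.
Co is in group 9, so Co²⁺ is d⁷ (9 − 2 = 7).
Configuration: t₂g⁶ eg¹.
CFSE(orbital) = 6×(-0.4Δo) + 1×(0.6Δo) = -1.8Δo; with Δo = 25010 cm⁻¹ that is -45018 cm⁻¹.
Relative to high-spin t₂g⁵ eg² (2 paired), the low-spin configuration has 1 additional pair, contributing +1 × 18140 = +18140 cm⁻¹.
Combining: -45018 + 18140 = -26878 cm⁻¹.

-26878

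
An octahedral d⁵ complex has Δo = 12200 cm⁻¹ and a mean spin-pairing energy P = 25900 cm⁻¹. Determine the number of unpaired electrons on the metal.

Since Δo = 12200 cm⁻¹ < P = 25900 cm⁻¹, the complex adopts the high-spin configuration.
Configuration: t₂g³ eg².
Unpaired electrons: 5.

5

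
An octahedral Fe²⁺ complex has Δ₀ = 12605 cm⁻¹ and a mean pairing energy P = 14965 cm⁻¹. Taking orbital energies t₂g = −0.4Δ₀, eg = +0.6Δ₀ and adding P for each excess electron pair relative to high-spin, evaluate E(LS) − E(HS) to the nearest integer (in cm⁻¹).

Fe is in group 8, so Fe²⁺ is d⁶ (8 − 2 = 6).
In the high-spin limit (t₂g⁴ eg²) the orbital term is -0.4Δ₀ = -5042 cm⁻¹, with no excess pairing.
For low-spin the configuration is t₂g⁶ eg⁰: orbital energy -2.4 × 12605 = -30252 cm⁻¹, and 2 additional pairs relative to high-spin add 29930 cm⁻¹, giving -322 cm⁻¹.
Thus E(LS) − E(HS) = 4720 cm⁻¹.

4720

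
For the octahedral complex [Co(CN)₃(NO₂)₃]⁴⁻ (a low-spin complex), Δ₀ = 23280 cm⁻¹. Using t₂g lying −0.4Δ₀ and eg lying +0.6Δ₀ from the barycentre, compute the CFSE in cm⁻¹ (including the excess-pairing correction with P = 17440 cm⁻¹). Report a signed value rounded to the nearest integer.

Ligand charges: 3×(-1) from CN⁻ and 3×(-1) from NO₂⁻ sum to -6; with overall charge -4, Co is +2.
Co²⁺: group 9, so d-count = 9 − 2 = 7.
Electron filling gives t₂g⁶ eg¹.
The orbital stabilization is -1.8Δ₀ = -1.8 × 23280 = -41904 cm⁻¹.
Relative to high-spin t₂g⁵ eg² (2 paired), the low-spin configuration has 1 additional pair, contributing +1 × 17440 = +17440 cm⁻¹.
Overall CFSE = -41904 + 17440 = -24464 cm⁻¹.

-24464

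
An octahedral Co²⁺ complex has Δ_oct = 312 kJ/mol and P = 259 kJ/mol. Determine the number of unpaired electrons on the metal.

1

Co²⁺: group 9, so d-count = 9 − 2 = 7.
Here Δ_oct > P (312 > 259), so the low-spin state is favoured.
Filling d⁷ accordingly: t₂g⁶ eg¹.
Unpaired electrons: 1.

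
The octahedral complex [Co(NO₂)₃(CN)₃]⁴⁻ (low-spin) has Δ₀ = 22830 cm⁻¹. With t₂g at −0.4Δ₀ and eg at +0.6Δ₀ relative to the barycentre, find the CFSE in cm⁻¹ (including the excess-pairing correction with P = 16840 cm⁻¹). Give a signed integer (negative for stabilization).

Ligand charges: 3×(-1) from NO₂⁻ and 3×(-1) from CN⁻ sum to -6; with overall charge -4, Co is +2.
Group 9 minus oxidation state +2 gives a d⁷ configuration for Co²⁺.
The d⁷ electrons fill as t₂g⁶ eg¹.
The orbital stabilization is -1.8Δ₀ = -1.8 × 22830 = -41094 cm⁻¹.
Pairing penalty: 3 pairs vs 2 in the high-spin reference → 1 extra × P = 16840 cm⁻¹.
Overall CFSE = -41094 + 16840 = -24254 cm⁻¹.

-24254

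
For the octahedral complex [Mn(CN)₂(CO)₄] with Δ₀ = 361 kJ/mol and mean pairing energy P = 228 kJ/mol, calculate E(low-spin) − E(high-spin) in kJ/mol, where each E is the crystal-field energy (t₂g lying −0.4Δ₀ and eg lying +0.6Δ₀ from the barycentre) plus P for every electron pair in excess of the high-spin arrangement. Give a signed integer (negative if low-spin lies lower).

Ligand charges: 2×(-1) from CN⁻ and 4×(+0) from CO sum to -2; with overall charge +0, Mn is +2.
Mn²⁺: group 7, so d-count = 7 − 2 = 5.
High-spin: t₂g³ eg², CFSE = 0.0Δ₀ = 0 kJ/mol.
Low-spin: t₂g⁵ eg⁰, orbital CFSE = -2.0Δ₀ = -722 kJ/mol; plus 2 excess pairs × P = +456 kJ/mol; total -266 kJ/mol.
The difference is -266 − (0) = -266 kJ/mol, so low-spin lies lower.

-266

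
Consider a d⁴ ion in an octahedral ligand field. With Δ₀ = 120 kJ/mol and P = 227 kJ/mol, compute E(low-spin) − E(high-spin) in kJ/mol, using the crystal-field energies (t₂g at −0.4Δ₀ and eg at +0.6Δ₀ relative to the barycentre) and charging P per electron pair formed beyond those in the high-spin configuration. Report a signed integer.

High-spin: t₂g³ eg¹, CFSE = -0.6Δ₀ = -72 kJ/mol.
Low-spin t₂g⁴ eg⁰ gives -1.6Δ₀ = -192 kJ/mol, but forming 1 extra pair costs 1P = 227 kJ/mol, so E(LS) = -192 + 227 = 35 kJ/mol.
E(LS) − E(HS) = 35 − (-72) = 107 kJ/mol.

107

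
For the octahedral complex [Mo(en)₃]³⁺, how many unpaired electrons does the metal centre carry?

en is neutral, so the +3 overall charge sits on Mo: oxidation state +3.
Mo sits in group 6; removing 3 electrons leaves Mo³⁺ with 6 − 3 = 3 d electrons.
Configuration: t2g^3 e_g^0, giving 3 unpaired electrons.

3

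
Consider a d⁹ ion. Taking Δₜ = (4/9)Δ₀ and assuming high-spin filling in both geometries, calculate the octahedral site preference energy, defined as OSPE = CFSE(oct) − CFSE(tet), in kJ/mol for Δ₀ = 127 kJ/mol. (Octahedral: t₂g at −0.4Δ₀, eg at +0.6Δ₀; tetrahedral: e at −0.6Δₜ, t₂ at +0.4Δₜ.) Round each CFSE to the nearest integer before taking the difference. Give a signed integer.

In an octahedral site d⁹ (HS) is t₂g⁶ eg³, giving CFSE(oct) = -0.6Δ₀ = -76 kJ/mol.
Tetrahedral: e⁴ t₂⁵, CFSE = 4(−0.6) + 5(+0.4) = -0.4Δₜ = -0.4 × (4/9) × 127 = -23 kJ/mol.
OSPE = -76 − (-23) = -53 kJ/mol.

-53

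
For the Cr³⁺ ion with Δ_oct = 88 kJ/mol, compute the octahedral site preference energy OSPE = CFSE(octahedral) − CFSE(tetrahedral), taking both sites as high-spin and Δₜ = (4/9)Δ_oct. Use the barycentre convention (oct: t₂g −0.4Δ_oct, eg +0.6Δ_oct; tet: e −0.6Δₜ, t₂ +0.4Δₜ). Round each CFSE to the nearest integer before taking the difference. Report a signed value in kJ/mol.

Cr sits in group 6; removing 3 electrons leaves Cr³⁺ with 6 − 3 = 3 d electrons.
Octahedral (high-spin): t₂g³ eg⁰, CFSE = 3(−0.4) + 0(+0.6) = -1.2Δ_oct = -1.2 × 88 = -106 kJ/mol.
In a tetrahedral site the filling is e² t₂¹: CFSE(tet) = -0.8Δₜ = -0.8 × (4/9)(88) = -31 kJ/mol.
Subtracting, OSPE = -106 − (-31) = -75 kJ/mol.

-75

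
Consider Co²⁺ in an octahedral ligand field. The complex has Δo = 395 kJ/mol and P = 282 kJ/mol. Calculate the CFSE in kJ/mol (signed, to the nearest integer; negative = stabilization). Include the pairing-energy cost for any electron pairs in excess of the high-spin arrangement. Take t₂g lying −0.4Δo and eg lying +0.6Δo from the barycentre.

-429

Co²⁺: group 9, so d-count = 9 − 2 = 7.
Here Δo > P (395 > 282), so the low-spin state is favoured.
That gives t₂g⁶ eg¹.
Orbital CFSE = -1.8Δo = -1.8 × 395 = -711 kJ/mol.
Excess pairs vs high-spin: 3 − 2 = 1; pairing cost = +282 kJ/mol.
Net CFSE = -711 + 282 = -429 kJ/mol.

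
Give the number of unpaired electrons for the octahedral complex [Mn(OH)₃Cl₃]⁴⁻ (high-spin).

5

Ligand charges: 3×(-1) from OH⁻ and 3×(-1) from Cl⁻ sum to -6; with overall charge -4, Mn is +2.
Mn sits in group 7; removing 2 electrons leaves Mn²⁺ with 7 − 2 = 5 d electrons.
Configuration: t₂g³ eg², giving 5 unpaired electrons.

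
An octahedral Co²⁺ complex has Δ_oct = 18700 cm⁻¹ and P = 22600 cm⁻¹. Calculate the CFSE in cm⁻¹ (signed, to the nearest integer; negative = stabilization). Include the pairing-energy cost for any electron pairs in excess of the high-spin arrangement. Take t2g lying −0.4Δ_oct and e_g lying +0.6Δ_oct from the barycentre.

Group 9 minus oxidation state +2 gives a d⁷ configuration for Co²⁺.
With Δ_oct < P the complex is high-spin.
Configuration: t2g^5 e_g^2.
Orbital CFSE = -0.8Δ_oct = -0.8 × 18700 = -14960 cm⁻¹.
High-spin has no excess pairs, so no pairing correction applies.

-14960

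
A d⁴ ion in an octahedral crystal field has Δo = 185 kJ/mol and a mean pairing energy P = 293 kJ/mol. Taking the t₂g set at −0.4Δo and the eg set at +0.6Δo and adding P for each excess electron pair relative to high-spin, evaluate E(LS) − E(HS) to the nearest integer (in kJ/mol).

High-spin: t₂g³ eg¹, CFSE = -0.6Δo = -111 kJ/mol.
Low-spin t₂g⁴ eg⁰ gives -1.6Δo = -296 kJ/mol, but forming 1 extra pair costs 1P = 293 kJ/mol, so E(LS) = -296 + 293 = -3 kJ/mol.
E(LS) − E(HS) = -3 − (-111) = 108 kJ/mol.

108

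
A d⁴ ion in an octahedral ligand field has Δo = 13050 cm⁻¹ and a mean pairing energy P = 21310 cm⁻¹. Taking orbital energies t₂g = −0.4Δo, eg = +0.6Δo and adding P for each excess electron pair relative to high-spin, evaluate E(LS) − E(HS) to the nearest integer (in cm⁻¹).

8260

In the high-spin limit (t₂g³ eg¹) the orbital term is -0.6Δo = -7830 cm⁻¹, with no excess pairing.
Low-spin: t₂g⁴ eg⁰, orbital CFSE = -1.6Δo = -20880 cm⁻¹; plus 1 excess pair × P = +21310 cm⁻¹; total 430 cm⁻¹.
Thus E(LS) − E(HS) = 8260 cm⁻¹.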